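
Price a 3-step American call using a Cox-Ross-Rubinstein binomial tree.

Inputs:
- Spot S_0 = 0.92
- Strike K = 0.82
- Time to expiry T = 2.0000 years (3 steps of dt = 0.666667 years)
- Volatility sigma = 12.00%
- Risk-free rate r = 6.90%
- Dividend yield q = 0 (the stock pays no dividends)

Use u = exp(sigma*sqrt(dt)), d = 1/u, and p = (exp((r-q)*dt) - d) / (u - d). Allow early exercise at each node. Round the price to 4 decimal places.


dt = T/N = 0.666667
u = exp(sigma*sqrt(dt)) = 1.102940; d = 1/u = 0.906667
p = (exp((r-q)*dt) - d) / (u - d) = 0.715366
Discount per step: exp(-r*dt) = 0.955042
Stock lattice S(k, i) with i counting down-moves:
  k=0: S(0,0) = 0.9200
  k=1: S(1,0) = 1.0147; S(1,1) = 0.8341
  k=2: S(2,0) = 1.1192; S(2,1) = 0.9200; S(2,2) = 0.7563
  k=3: S(3,0) = 1.2344; S(3,1) = 1.0147; S(3,2) = 0.8341; S(3,3) = 0.6857
Terminal payoffs V(N, i) = max(S_T - K, 0):
  V(3,0) = 0.414366; V(3,1) = 0.194705; V(3,2) = 0.014134; V(3,3) = 0.000000
Backward induction: V(k, i) = exp(-r*dt) * [p * V(k+1, i) + (1-p) * V(k+1, i+1)]; then take max(V_cont, immediate exercise) for American.
  V(2,0) = exp(-r*dt) * [p*0.414366 + (1-p)*0.194705] = 0.336025; exercise = 0.299159; V(2,0) = max -> 0.336025
  V(2,1) = exp(-r*dt) * [p*0.194705 + (1-p)*0.014134] = 0.136866; exercise = 0.100000; V(2,1) = max -> 0.136866
  V(2,2) = exp(-r*dt) * [p*0.014134 + (1-p)*0.000000] = 0.009656; exercise = 0.000000; V(2,2) = max -> 0.009656
  V(1,0) = exp(-r*dt) * [p*0.336025 + (1-p)*0.136866] = 0.266779; exercise = 0.194705; V(1,0) = max -> 0.266779
  V(1,1) = exp(-r*dt) * [p*0.136866 + (1-p)*0.009656] = 0.096132; exercise = 0.014134; V(1,1) = max -> 0.096132
  V(0,0) = exp(-r*dt) * [p*0.266779 + (1-p)*0.096132] = 0.208397; exercise = 0.100000; V(0,0) = max -> 0.208397

Answer: Price = V(0,0) = 0.2084


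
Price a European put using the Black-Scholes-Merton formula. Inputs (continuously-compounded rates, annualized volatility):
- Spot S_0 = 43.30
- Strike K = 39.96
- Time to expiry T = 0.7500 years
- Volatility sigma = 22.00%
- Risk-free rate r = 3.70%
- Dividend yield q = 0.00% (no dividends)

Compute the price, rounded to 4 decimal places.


Answer: Price = 1.3872

Derivation:
d1 = (ln(S/K) + (r - q + 0.5*sigma^2) * T) / (sigma * sqrt(T)) = 0.66224008
d2 = d1 - sigma * sqrt(T) = 0.47171449
exp(-rT) = 0.97263149; exp(-qT) = 1.00000000
P = K * exp(-rT) * N(-d2) - S_0 * exp(-qT) * N(-d1)
N(-d1) = 0.25390869; N(-d2) = 0.31856530
P = 39.9600 * 0.97263149 * 0.31856530 - 43.3000 * 1.00000000 * 0.25390869 = 1.3872


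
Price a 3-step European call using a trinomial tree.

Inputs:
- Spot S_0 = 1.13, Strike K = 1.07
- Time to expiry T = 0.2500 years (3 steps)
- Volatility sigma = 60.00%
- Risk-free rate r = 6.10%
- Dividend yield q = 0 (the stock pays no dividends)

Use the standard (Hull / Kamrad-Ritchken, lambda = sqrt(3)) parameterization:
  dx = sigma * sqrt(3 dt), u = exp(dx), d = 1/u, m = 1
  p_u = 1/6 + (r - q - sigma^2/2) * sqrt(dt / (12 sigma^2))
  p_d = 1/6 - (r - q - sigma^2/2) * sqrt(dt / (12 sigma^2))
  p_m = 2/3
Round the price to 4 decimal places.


dt = T/N = 0.083333; dx = sigma*sqrt(3*dt) = 0.300000
u = exp(dx) = 1.349859; d = 1/u = 0.740818
p_u = 0.150139, p_m = 0.666667, p_d = 0.183194
Discount per step: exp(-r*dt) = 0.994930
Stock lattice S(k, j) with j the centered position index:
  k=0: S(0,+0) = 1.1300
  k=1: S(1,-1) = 0.8371; S(1,+0) = 1.1300; S(1,+1) = 1.5253
  k=2: S(2,-2) = 0.6202; S(2,-1) = 0.8371; S(2,+0) = 1.1300; S(2,+1) = 1.5253; S(2,+2) = 2.0590
  k=3: S(3,-3) = 0.4594; S(3,-2) = 0.6202; S(3,-1) = 0.8371; S(3,+0) = 1.1300; S(3,+1) = 1.5253; S(3,+2) = 2.0590; S(3,+3) = 2.7794
Terminal payoffs V(N, j) = max(S_T - K, 0):
  V(3,-3) = 0.000000; V(3,-2) = 0.000000; V(3,-1) = 0.000000; V(3,+0) = 0.060000; V(3,+1) = 0.455340; V(3,+2) = 0.988994; V(3,+3) = 1.709352
Backward induction: V(k, j) = exp(-r*dt) * [p_u * V(k+1, j+1) + p_m * V(k+1, j) + p_d * V(k+1, j-1)]
  V(2,-2) = exp(-r*dt) * [p_u*0.000000 + p_m*0.000000 + p_d*0.000000] = 0.000000
  V(2,-1) = exp(-r*dt) * [p_u*0.060000 + p_m*0.000000 + p_d*0.000000] = 0.008963
  V(2,+0) = exp(-r*dt) * [p_u*0.455340 + p_m*0.060000 + p_d*0.000000] = 0.107815
  V(2,+1) = exp(-r*dt) * [p_u*0.988994 + p_m*0.455340 + p_d*0.060000] = 0.460691
  V(2,+2) = exp(-r*dt) * [p_u*1.709352 + p_m*0.988994 + p_d*0.455340] = 0.994318
  V(1,-1) = exp(-r*dt) * [p_u*0.107815 + p_m*0.008963 + p_d*0.000000] = 0.022050
  V(1,+0) = exp(-r*dt) * [p_u*0.460691 + p_m*0.107815 + p_d*0.008963] = 0.141963
  V(1,+1) = exp(-r*dt) * [p_u*0.994318 + p_m*0.460691 + p_d*0.107815] = 0.473750
  V(0,+0) = exp(-r*dt) * [p_u*0.473750 + p_m*0.141963 + p_d*0.022050] = 0.168948

Answer: Price = V(0,0) = 0.1689


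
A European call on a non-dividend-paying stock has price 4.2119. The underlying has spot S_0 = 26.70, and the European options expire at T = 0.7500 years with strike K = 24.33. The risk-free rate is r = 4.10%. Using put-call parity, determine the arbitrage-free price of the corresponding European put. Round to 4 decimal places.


Put-call parity: C - P = S_0 * exp(-qT) - K * exp(-rT).
S_0 * exp(-qT) = 26.7000 * 1.00000000 = 26.70000000
K * exp(-rT) = 24.3300 * 0.96971797 = 23.59323827
P = C - S*exp(-qT) + K*exp(-rT)
P = 4.2119 - 26.70000000 + 23.59323827 = 1.1051

Answer: Put price = 1.1051


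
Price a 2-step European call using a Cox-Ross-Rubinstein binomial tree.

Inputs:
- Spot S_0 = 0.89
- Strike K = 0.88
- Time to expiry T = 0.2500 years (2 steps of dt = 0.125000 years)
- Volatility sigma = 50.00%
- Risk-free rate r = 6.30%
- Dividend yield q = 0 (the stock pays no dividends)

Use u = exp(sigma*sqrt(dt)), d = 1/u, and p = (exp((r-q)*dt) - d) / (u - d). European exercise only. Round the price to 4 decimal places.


dt = T/N = 0.125000
u = exp(sigma*sqrt(dt)) = 1.193365; d = 1/u = 0.837967
p = (exp((r-q)*dt) - d) / (u - d) = 0.478166
Discount per step: exp(-r*dt) = 0.992156
Stock lattice S(k, i) with i counting down-moves:
  k=0: S(0,0) = 0.8900
  k=1: S(1,0) = 1.0621; S(1,1) = 0.7458
  k=2: S(2,0) = 1.2675; S(2,1) = 0.8900; S(2,2) = 0.6249
Terminal payoffs V(N, i) = max(S_T - K, 0):
  V(2,0) = 0.387466; V(2,1) = 0.010000; V(2,2) = 0.000000
Backward induction: V(k, i) = exp(-r*dt) * [p * V(k+1, i) + (1-p) * V(k+1, i+1)].
  V(1,0) = exp(-r*dt) * [p*0.387466 + (1-p)*0.010000] = 0.188997
  V(1,1) = exp(-r*dt) * [p*0.010000 + (1-p)*0.000000] = 0.004744
  V(0,0) = exp(-r*dt) * [p*0.188997 + (1-p)*0.004744] = 0.092119

Answer: Price = V(0,0) = 0.0921


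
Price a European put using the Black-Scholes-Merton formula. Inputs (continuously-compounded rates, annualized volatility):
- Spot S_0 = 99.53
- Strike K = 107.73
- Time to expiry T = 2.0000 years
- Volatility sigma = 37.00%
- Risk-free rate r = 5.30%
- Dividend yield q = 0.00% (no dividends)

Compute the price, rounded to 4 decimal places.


d1 = (ln(S/K) + (r - q + 0.5*sigma^2) * T) / (sigma * sqrt(T)) = 0.31290624
d2 = d1 - sigma * sqrt(T) = -0.21035278
exp(-rT) = 0.89942465; exp(-qT) = 1.00000000
P = K * exp(-rT) * N(-d2) - S_0 * exp(-qT) * N(-d1)
N(-d1) = 0.37717595; N(-d2) = 0.58330383
P = 107.7300 * 0.89942465 * 0.58330383 - 99.5300 * 1.00000000 * 0.37717595 = 18.9789

Answer: Price = 18.9789


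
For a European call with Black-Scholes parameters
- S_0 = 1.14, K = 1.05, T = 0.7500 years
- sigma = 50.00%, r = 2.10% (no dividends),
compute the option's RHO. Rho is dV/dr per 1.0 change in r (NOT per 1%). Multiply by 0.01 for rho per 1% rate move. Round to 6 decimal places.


Answer: Rho = 0.390624

Derivation:
d1 = 0.4428001705; d2 = 0.0097874686
phi(d1) = 0.3616875618; exp(-qT) = 1.0000000000; exp(-rT) = 0.9843733826
N(d2) = 0.5039045727
Rho = K*T*exp(-rT)*N(d2) = 1.0500 * 0.7500 * 0.9843733826 * 0.5039045727 = 0.390624


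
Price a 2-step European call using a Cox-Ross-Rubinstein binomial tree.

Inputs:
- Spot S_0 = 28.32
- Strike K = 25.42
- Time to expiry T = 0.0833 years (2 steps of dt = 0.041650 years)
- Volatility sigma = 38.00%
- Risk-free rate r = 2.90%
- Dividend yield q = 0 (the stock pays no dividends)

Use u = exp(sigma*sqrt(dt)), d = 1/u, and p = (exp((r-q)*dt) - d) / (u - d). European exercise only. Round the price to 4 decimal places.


Answer: Price = V(0,0) = 3.2665

Derivation:
dt = T/N = 0.041650
u = exp(sigma*sqrt(dt)) = 1.080638; d = 1/u = 0.925379
p = (exp((r-q)*dt) - d) / (u - d) = 0.488406
Discount per step: exp(-r*dt) = 0.998793
Stock lattice S(k, i) with i counting down-moves:
  k=0: S(0,0) = 28.3200
  k=1: S(1,0) = 30.6037; S(1,1) = 26.2067
  k=2: S(2,0) = 33.0715; S(2,1) = 28.3200; S(2,2) = 24.2512
Terminal payoffs V(N, i) = max(S_T - K, 0):
  V(2,0) = 7.651490; V(2,1) = 2.900000; V(2,2) = 0.000000
Backward induction: V(k, i) = exp(-r*dt) * [p * V(k+1, i) + (1-p) * V(k+1, i+1)].
  V(1,0) = exp(-r*dt) * [p*7.651490 + (1-p)*2.900000] = 5.214355
  V(1,1) = exp(-r*dt) * [p*2.900000 + (1-p)*0.000000] = 1.414668
  V(0,0) = exp(-r*dt) * [p*5.214355 + (1-p)*1.414668] = 3.266510


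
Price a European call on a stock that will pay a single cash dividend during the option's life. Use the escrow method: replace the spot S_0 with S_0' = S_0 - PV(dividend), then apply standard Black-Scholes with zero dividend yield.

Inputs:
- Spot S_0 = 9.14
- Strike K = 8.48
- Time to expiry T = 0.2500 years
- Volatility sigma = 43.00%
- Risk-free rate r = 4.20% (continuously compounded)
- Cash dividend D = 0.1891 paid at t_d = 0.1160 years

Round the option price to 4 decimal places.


Answer: Price = 1.0557

Derivation:
PV(D) = D * exp(-r * t_d) = 0.1891 * 0.99513985 = 0.18818095
S_0' = S_0 - PV(D) = 9.1400 - 0.18818095 = 8.95181905
d1 = (ln(S_0'/K) + (r + sigma^2/2)*T) / (sigma*sqrt(T)) = 0.40818050
d2 = d1 - sigma*sqrt(T) = 0.19318050
exp(-rT) = 0.98955493
N(d1) = 0.65842942; N(d2) = 0.57659120
C = S_0' * N(d1) - K * exp(-rT) * N(d2) = 8.95181905 * 0.65842942 - 8.4800 * 0.98955493 * 0.57659120 = 1.0557


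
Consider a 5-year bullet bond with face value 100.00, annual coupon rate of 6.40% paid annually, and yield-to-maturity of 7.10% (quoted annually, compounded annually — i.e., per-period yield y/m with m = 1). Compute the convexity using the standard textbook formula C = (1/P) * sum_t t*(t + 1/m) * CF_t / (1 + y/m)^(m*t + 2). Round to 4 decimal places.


Coupon per period c = face * coupon_rate / m = 6.400000
Periods per year m = 1; per-period yield y/m = 0.071000
Number of cashflows N = 5
Cashflows (t years, CF_t, discount factor 1/(1+y/m)^(m*t), PV):
  t = 1.0000: CF_t = 6.400000, DF = 0.933707, PV = 5.975724
  t = 2.0000: CF_t = 6.400000, DF = 0.871808, PV = 5.579574
  t = 3.0000: CF_t = 6.400000, DF = 0.814013, PV = 5.209686
  t = 4.0000: CF_t = 6.400000, DF = 0.760050, PV = 4.864319
  t = 5.0000: CF_t = 106.400000, DF = 0.709664, PV = 75.508227
Price P = sum_t PV_t = 97.137530
Convexity numerator sum_t t*(t + 1/m) * CF_t / (1+y/m)^(m*t + 2):
  t = 1.0000: term = 10.419372
  t = 2.0000: term = 29.185917
  t = 3.0000: term = 54.502179
  t = 4.0000: term = 84.815093
  t = 5.0000: term = 1974.861243
Convexity = (1/P) * sum = 2153.783805 / 97.137530 = 22.172520

Answer: Convexity = 22.1725


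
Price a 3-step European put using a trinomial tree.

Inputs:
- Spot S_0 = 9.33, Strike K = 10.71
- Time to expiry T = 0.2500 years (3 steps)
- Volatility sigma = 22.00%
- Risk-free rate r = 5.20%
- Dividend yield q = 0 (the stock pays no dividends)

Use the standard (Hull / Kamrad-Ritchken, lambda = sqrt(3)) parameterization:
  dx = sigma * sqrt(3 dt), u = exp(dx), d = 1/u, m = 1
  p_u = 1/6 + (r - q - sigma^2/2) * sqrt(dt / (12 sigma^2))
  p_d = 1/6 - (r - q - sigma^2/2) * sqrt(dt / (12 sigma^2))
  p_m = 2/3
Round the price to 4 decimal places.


dt = T/N = 0.083333; dx = sigma*sqrt(3*dt) = 0.110000
u = exp(dx) = 1.116278; d = 1/u = 0.895834
p_u = 0.177197, p_m = 0.666667, p_d = 0.156136
Discount per step: exp(-r*dt) = 0.995676
Stock lattice S(k, j) with j the centered position index:
  k=0: S(0,+0) = 9.3300
  k=1: S(1,-1) = 8.3581; S(1,+0) = 9.3300; S(1,+1) = 10.4149
  k=2: S(2,-2) = 7.4875; S(2,-1) = 8.3581; S(2,+0) = 9.3300; S(2,+1) = 10.4149; S(2,+2) = 11.6259
  k=3: S(3,-3) = 6.7076; S(3,-2) = 7.4875; S(3,-1) = 8.3581; S(3,+0) = 9.3300; S(3,+1) = 10.4149; S(3,+2) = 11.6259; S(3,+3) = 12.9777
Terminal payoffs V(N, j) = max(K - S_T, 0):
  V(3,-3) = 4.002442; V(3,-2) = 3.222500; V(3,-1) = 2.351868; V(3,+0) = 1.380000; V(3,+1) = 0.295126; V(3,+2) = 0.000000; V(3,+3) = 0.000000
Backward induction: V(k, j) = exp(-r*dt) * [p_u * V(k+1, j+1) + p_m * V(k+1, j) + p_d * V(k+1, j-1)]
  V(2,-2) = exp(-r*dt) * [p_u*2.351868 + p_m*3.222500 + p_d*4.002442] = 3.176210
  V(2,-1) = exp(-r*dt) * [p_u*1.380000 + p_m*2.351868 + p_d*3.222500] = 2.305580
  V(2,+0) = exp(-r*dt) * [p_u*0.295126 + p_m*1.380000 + p_d*2.351868] = 1.333715
  V(2,+1) = exp(-r*dt) * [p_u*0.000000 + p_m*0.295126 + p_d*1.380000] = 0.410436
  V(2,+2) = exp(-r*dt) * [p_u*0.000000 + p_m*0.000000 + p_d*0.295126] = 0.045881
  V(1,-1) = exp(-r*dt) * [p_u*1.333715 + p_m*2.305580 + p_d*3.176210] = 2.259493
  V(1,+0) = exp(-r*dt) * [p_u*0.410436 + p_m*1.333715 + p_d*2.305580] = 1.316141
  V(1,+1) = exp(-r*dt) * [p_u*0.045881 + p_m*0.410436 + p_d*1.333715] = 0.487877
  V(0,+0) = exp(-r*dt) * [p_u*0.487877 + p_m*1.316141 + p_d*2.259493] = 1.310973

Answer: Price = V(0,0) = 1.3110


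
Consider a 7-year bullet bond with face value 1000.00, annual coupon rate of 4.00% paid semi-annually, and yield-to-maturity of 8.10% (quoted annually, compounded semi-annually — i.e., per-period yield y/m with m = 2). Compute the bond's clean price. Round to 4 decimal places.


Answer: Price = 784.1690

Derivation:
Coupon per period c = face * coupon_rate / m = 20.000000
Periods per year m = 2; per-period yield y/m = 0.040500
Number of cashflows N = 14
Cashflows (t years, CF_t, discount factor 1/(1+y/m)^(m*t), PV):
  t = 0.5000: CF_t = 20.000000, DF = 0.961076, PV = 19.221528
  t = 1.0000: CF_t = 20.000000, DF = 0.923668, PV = 18.473357
  t = 1.5000: CF_t = 20.000000, DF = 0.887715, PV = 17.754308
  t = 2.0000: CF_t = 20.000000, DF = 0.853162, PV = 17.063246
  t = 2.5000: CF_t = 20.000000, DF = 0.819954, PV = 16.399083
  t = 3.0000: CF_t = 20.000000, DF = 0.788039, PV = 15.760772
  t = 3.5000: CF_t = 20.000000, DF = 0.757365, PV = 15.147306
  t = 4.0000: CF_t = 20.000000, DF = 0.727886, PV = 14.557719
  t = 4.5000: CF_t = 20.000000, DF = 0.699554, PV = 13.991080
  t = 5.0000: CF_t = 20.000000, DF = 0.672325, PV = 13.446497
  t = 5.5000: CF_t = 20.000000, DF = 0.646156, PV = 12.923111
  t = 6.0000: CF_t = 20.000000, DF = 0.621005, PV = 12.420097
  t = 6.5000: CF_t = 20.000000, DF = 0.596833, PV = 11.936662
  t = 7.0000: CF_t = 1020.000000, DF = 0.573602, PV = 585.074255
Price P = sum_t PV_t = 784.169020


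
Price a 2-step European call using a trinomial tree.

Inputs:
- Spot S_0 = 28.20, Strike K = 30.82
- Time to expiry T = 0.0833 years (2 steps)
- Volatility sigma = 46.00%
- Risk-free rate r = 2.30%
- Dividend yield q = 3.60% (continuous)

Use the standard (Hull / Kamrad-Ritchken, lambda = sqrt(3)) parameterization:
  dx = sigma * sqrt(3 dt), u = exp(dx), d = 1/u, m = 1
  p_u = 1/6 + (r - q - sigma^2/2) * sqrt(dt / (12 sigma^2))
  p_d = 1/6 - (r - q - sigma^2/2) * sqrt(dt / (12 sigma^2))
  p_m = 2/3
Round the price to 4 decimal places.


Answer: Price = V(0,0) = 0.6636

Derivation:
dt = T/N = 0.041650; dx = sigma*sqrt(3*dt) = 0.162602
u = exp(dx) = 1.176568; d = 1/u = 0.849929
p_u = 0.151452, p_m = 0.666667, p_d = 0.181882
Discount per step: exp(-r*dt) = 0.999043
Stock lattice S(k, j) with j the centered position index:
  k=0: S(0,+0) = 28.2000
  k=1: S(1,-1) = 23.9680; S(1,+0) = 28.2000; S(1,+1) = 33.1792
  k=2: S(2,-2) = 20.3711; S(2,-1) = 23.9680; S(2,+0) = 28.2000; S(2,+1) = 33.1792; S(2,+2) = 39.0376
Terminal payoffs V(N, j) = max(S_T - K, 0):
  V(2,-2) = 0.000000; V(2,-1) = 0.000000; V(2,+0) = 0.000000; V(2,+1) = 2.359228; V(2,+2) = 8.217629
Backward induction: V(k, j) = exp(-r*dt) * [p_u * V(k+1, j+1) + p_m * V(k+1, j) + p_d * V(k+1, j-1)]
  V(1,-1) = exp(-r*dt) * [p_u*0.000000 + p_m*0.000000 + p_d*0.000000] = 0.000000
  V(1,+0) = exp(-r*dt) * [p_u*2.359228 + p_m*0.000000 + p_d*0.000000] = 0.356967
  V(1,+1) = exp(-r*dt) * [p_u*8.217629 + p_m*2.359228 + p_d*0.000000] = 2.814693
  V(0,+0) = exp(-r*dt) * [p_u*2.814693 + p_m*0.356967 + p_d*0.000000] = 0.663631


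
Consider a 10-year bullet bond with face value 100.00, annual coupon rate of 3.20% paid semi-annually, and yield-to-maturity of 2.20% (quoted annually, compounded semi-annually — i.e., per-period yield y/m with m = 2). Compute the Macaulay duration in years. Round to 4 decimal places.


Answer: Macaulay duration = 8.7059 years

Derivation:
Coupon per period c = face * coupon_rate / m = 1.600000
Periods per year m = 2; per-period yield y/m = 0.011000
Number of cashflows N = 20
Cashflows (t years, CF_t, discount factor 1/(1+y/m)^(m*t), PV):
  t = 0.5000: CF_t = 1.600000, DF = 0.989120, PV = 1.582591
  t = 1.0000: CF_t = 1.600000, DF = 0.978358, PV = 1.565372
  t = 1.5000: CF_t = 1.600000, DF = 0.967713, PV = 1.548341
  t = 2.0000: CF_t = 1.600000, DF = 0.957184, PV = 1.531494
  t = 2.5000: CF_t = 1.600000, DF = 0.946769, PV = 1.514831
  t = 3.0000: CF_t = 1.600000, DF = 0.936468, PV = 1.498349
  t = 3.5000: CF_t = 1.600000, DF = 0.926279, PV = 1.482047
  t = 4.0000: CF_t = 1.600000, DF = 0.916201, PV = 1.465922
  t = 4.5000: CF_t = 1.600000, DF = 0.906232, PV = 1.449972
  t = 5.0000: CF_t = 1.600000, DF = 0.896372, PV = 1.434196
  t = 5.5000: CF_t = 1.600000, DF = 0.886620, PV = 1.418591
  t = 6.0000: CF_t = 1.600000, DF = 0.876973, PV = 1.403157
  t = 6.5000: CF_t = 1.600000, DF = 0.867431, PV = 1.387890
  t = 7.0000: CF_t = 1.600000, DF = 0.857993, PV = 1.372789
  t = 7.5000: CF_t = 1.600000, DF = 0.848658, PV = 1.357853
  t = 8.0000: CF_t = 1.600000, DF = 0.839424, PV = 1.343079
  t = 8.5000: CF_t = 1.600000, DF = 0.830291, PV = 1.328466
  t = 9.0000: CF_t = 1.600000, DF = 0.821257, PV = 1.314012
  t = 9.5000: CF_t = 1.600000, DF = 0.812322, PV = 1.299715
  t = 10.0000: CF_t = 101.600000, DF = 0.803483, PV = 81.633910
Price P = sum_t PV_t = 108.932574
Macaulay numerator sum_t t * PV_t:
  t * PV_t at t = 0.5000: 0.791296
  t * PV_t at t = 1.0000: 1.565372
  t * PV_t at t = 1.5000: 2.322511
  t * PV_t at t = 2.0000: 3.062988
  t * PV_t at t = 2.5000: 3.787078
  t * PV_t at t = 3.0000: 4.495048
  t * PV_t at t = 3.5000: 5.187164
  t * PV_t at t = 4.0000: 5.863686
  t * PV_t at t = 4.5000: 6.524873
  t * PV_t at t = 5.0000: 7.170979
  t * PV_t at t = 5.5000: 7.802252
  t * PV_t at t = 6.0000: 8.418939
  t * PV_t at t = 6.5000: 9.021283
  t * PV_t at t = 7.0000: 9.609523
  t * PV_t at t = 7.5000: 10.183895
  t * PV_t at t = 8.0000: 10.744630
  t * PV_t at t = 8.5000: 11.291958
  t * PV_t at t = 9.0000: 11.826104
  t * PV_t at t = 9.5000: 12.347290
  t * PV_t at t = 10.0000: 816.339096
Macaulay duration D = (sum_t t * PV_t) / P = 948.355965 / 108.932574 = 8.705899


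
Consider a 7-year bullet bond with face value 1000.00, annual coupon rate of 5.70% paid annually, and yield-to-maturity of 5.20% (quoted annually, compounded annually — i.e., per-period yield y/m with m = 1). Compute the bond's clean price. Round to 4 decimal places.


Coupon per period c = face * coupon_rate / m = 57.000000
Periods per year m = 1; per-period yield y/m = 0.052000
Number of cashflows N = 7
Cashflows (t years, CF_t, discount factor 1/(1+y/m)^(m*t), PV):
  t = 1.0000: CF_t = 57.000000, DF = 0.950570, PV = 54.182510
  t = 2.0000: CF_t = 57.000000, DF = 0.903584, PV = 51.504287
  t = 3.0000: CF_t = 57.000000, DF = 0.858920, PV = 48.958447
  t = 4.0000: CF_t = 57.000000, DF = 0.816464, PV = 46.538448
  t = 5.0000: CF_t = 57.000000, DF = 0.776106, PV = 44.238068
  t = 6.0000: CF_t = 57.000000, DF = 0.737744, PV = 42.051396
  t = 7.0000: CF_t = 1057.000000, DF = 0.701277, PV = 741.250174
Price P = sum_t PV_t = 1028.723330

Answer: Price = 1028.7233


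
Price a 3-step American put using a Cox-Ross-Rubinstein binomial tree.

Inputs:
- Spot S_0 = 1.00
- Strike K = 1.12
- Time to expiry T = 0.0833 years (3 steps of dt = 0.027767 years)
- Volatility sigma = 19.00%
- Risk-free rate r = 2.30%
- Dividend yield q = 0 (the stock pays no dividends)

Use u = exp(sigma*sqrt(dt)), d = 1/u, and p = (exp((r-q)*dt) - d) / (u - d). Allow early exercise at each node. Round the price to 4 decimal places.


Answer: Price = V(0,0) = 0.1200

Derivation:
dt = T/N = 0.027767
u = exp(sigma*sqrt(dt)) = 1.032167; d = 1/u = 0.968836
p = (exp((r-q)*dt) - d) / (u - d) = 0.502173
Discount per step: exp(-r*dt) = 0.999362
Stock lattice S(k, i) with i counting down-moves:
  k=0: S(0,0) = 1.0000
  k=1: S(1,0) = 1.0322; S(1,1) = 0.9688
  k=2: S(2,0) = 1.0654; S(2,1) = 1.0000; S(2,2) = 0.9386
  k=3: S(3,0) = 1.0996; S(3,1) = 1.0322; S(3,2) = 0.9688; S(3,3) = 0.9094
Terminal payoffs V(N, i) = max(K - S_T, 0):
  V(3,0) = 0.020362; V(3,1) = 0.087833; V(3,2) = 0.151164; V(3,3) = 0.210610
Backward induction: V(k, i) = exp(-r*dt) * [p * V(k+1, i) + (1-p) * V(k+1, i+1)]; then take max(V_cont, immediate exercise) for American.
  V(2,0) = exp(-r*dt) * [p*0.020362 + (1-p)*0.087833] = 0.053917; exercise = 0.054632; V(2,0) = max -> 0.054632
  V(2,1) = exp(-r*dt) * [p*0.087833 + (1-p)*0.151164] = 0.119285; exercise = 0.120000; V(2,1) = max -> 0.120000
  V(2,2) = exp(-r*dt) * [p*0.151164 + (1-p)*0.210610] = 0.180643; exercise = 0.181358; V(2,2) = max -> 0.181358
  V(1,0) = exp(-r*dt) * [p*0.054632 + (1-p)*0.120000] = 0.087118; exercise = 0.087833; V(1,0) = max -> 0.087833
  V(1,1) = exp(-r*dt) * [p*0.120000 + (1-p)*0.181358] = 0.150449; exercise = 0.151164; V(1,1) = max -> 0.151164
  V(0,0) = exp(-r*dt) * [p*0.087833 + (1-p)*0.151164] = 0.119285; exercise = 0.120000; V(0,0) = max -> 0.120000


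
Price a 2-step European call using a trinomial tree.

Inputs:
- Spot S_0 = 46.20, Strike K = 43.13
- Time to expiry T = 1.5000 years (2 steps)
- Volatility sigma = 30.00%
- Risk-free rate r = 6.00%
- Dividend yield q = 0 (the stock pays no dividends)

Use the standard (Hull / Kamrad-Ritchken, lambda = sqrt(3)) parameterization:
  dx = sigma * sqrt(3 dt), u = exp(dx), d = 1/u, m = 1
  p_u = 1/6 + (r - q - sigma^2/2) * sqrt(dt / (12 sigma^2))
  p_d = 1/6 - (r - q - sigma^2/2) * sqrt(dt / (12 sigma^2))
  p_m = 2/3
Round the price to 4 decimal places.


dt = T/N = 0.750000; dx = sigma*sqrt(3*dt) = 0.450000
u = exp(dx) = 1.568312; d = 1/u = 0.637628
p_u = 0.179167, p_m = 0.666667, p_d = 0.154167
Discount per step: exp(-r*dt) = 0.955997
Stock lattice S(k, j) with j the centered position index:
  k=0: S(0,+0) = 46.2000
  k=1: S(1,-1) = 29.4584; S(1,+0) = 46.2000; S(1,+1) = 72.4560
  k=2: S(2,-2) = 18.7835; S(2,-1) = 29.4584; S(2,+0) = 46.2000; S(2,+1) = 72.4560; S(2,+2) = 113.6337
Terminal payoffs V(N, j) = max(S_T - K, 0):
  V(2,-2) = 0.000000; V(2,-1) = 0.000000; V(2,+0) = 3.070000; V(2,+1) = 29.326023; V(2,+2) = 70.503664
Backward induction: V(k, j) = exp(-r*dt) * [p_u * V(k+1, j+1) + p_m * V(k+1, j) + p_d * V(k+1, j-1)]
  V(1,-1) = exp(-r*dt) * [p_u*3.070000 + p_m*0.000000 + p_d*0.000000] = 0.525838
  V(1,+0) = exp(-r*dt) * [p_u*29.326023 + p_m*3.070000 + p_d*0.000000] = 6.979654
  V(1,+1) = exp(-r*dt) * [p_u*70.503664 + p_m*29.326023 + p_d*3.070000] = 31.218939
  V(0,+0) = exp(-r*dt) * [p_u*31.218939 + p_m*6.979654 + p_d*0.525838] = 9.873124

Answer: Price = V(0,0) = 9.8731


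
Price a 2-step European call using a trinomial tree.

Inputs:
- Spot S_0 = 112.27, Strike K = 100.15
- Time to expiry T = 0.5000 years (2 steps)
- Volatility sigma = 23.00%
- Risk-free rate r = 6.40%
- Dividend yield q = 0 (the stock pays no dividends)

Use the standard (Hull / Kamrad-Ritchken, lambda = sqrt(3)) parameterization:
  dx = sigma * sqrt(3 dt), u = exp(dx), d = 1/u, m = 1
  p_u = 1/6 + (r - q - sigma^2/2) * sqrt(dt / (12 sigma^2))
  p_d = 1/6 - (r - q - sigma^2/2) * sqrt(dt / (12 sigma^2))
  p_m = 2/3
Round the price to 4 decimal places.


dt = T/N = 0.250000; dx = sigma*sqrt(3*dt) = 0.199186
u = exp(dx) = 1.220409; d = 1/u = 0.819398
p_u = 0.190231, p_m = 0.666667, p_d = 0.143102
Discount per step: exp(-r*dt) = 0.984127
Stock lattice S(k, j) with j the centered position index:
  k=0: S(0,+0) = 112.2700
  k=1: S(1,-1) = 91.9938; S(1,+0) = 112.2700; S(1,+1) = 137.0153
  k=2: S(2,-2) = 75.3795; S(2,-1) = 91.9938; S(2,+0) = 112.2700; S(2,+1) = 137.0153; S(2,+2) = 167.2147
Terminal payoffs V(N, j) = max(S_T - K, 0):
  V(2,-2) = 0.000000; V(2,-1) = 0.000000; V(2,+0) = 12.120000; V(2,+1) = 36.865290; V(2,+2) = 67.064659
Backward induction: V(k, j) = exp(-r*dt) * [p_u * V(k+1, j+1) + p_m * V(k+1, j) + p_d * V(k+1, j-1)]
  V(1,-1) = exp(-r*dt) * [p_u*12.120000 + p_m*0.000000 + p_d*0.000000] = 2.269008
  V(1,+0) = exp(-r*dt) * [p_u*36.865290 + p_m*12.120000 + p_d*0.000000] = 14.853368
  V(1,+1) = exp(-r*dt) * [p_u*67.064659 + p_m*36.865290 + p_d*12.120000] = 38.448926
  V(0,+0) = exp(-r*dt) * [p_u*38.448926 + p_m*14.853368 + p_d*2.269008] = 17.262711

Answer: Price = V(0,0) = 17.2627


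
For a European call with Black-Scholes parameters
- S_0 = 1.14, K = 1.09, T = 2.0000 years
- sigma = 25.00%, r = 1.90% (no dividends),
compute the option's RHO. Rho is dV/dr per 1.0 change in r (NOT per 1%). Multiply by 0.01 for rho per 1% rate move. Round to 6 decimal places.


Answer: Rho = 1.097524

Derivation:
d1 = 0.4111134839; d2 = 0.0575600933
phi(d1) = 0.3666140271; exp(-qT) = 1.0000000000; exp(-rT) = 0.9627129409
N(d2) = 0.5229504811
Rho = K*T*exp(-rT)*N(d2) = 1.0900 * 2.0000 * 0.9627129409 * 0.5229504811 = 1.097524


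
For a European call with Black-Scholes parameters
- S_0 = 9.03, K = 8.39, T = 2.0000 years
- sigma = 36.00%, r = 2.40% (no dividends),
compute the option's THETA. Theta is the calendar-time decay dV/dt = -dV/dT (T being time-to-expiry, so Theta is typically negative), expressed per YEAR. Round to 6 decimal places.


d1 = 0.4932302495; d2 = -0.0158866330
phi(d1) = 0.3532509484; exp(-qT) = 1.0000000000; exp(-rT) = 0.9531337871
Theta = -S*exp(-qT)*phi(d1)*sigma/(2*sqrt(T)) - r*K*exp(-rT)*N(d2) + q*S*exp(-qT)*N(d1)
N(d1) = 0.6890750468; N(d2) = 0.4936624170; sqrt(T) = 1.4142135624
Term 1 = -9.0300 * 1.0000000000 * 0.3532509484 * 0.3600 / (2 * 1.4142135624) = -0.4060023937
Term 2 = -0.0240 * 8.3900 * 0.9531337871 * 0.4936624170 = -0.0947451816
Term 3 = 0 (no dividend yield, q = 0)
Theta = -0.4060023937 + (-0.0947451816) + (0.0000000000) = -0.500748

Answer: Theta = -0.500748


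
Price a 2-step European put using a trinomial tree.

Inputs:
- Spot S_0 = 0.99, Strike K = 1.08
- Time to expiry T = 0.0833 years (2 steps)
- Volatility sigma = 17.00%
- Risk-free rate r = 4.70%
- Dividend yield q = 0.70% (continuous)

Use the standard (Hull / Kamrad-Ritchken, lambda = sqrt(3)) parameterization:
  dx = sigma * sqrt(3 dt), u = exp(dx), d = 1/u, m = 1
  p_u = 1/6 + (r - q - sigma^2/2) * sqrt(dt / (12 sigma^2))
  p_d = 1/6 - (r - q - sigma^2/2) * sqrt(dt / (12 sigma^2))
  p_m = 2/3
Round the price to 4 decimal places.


dt = T/N = 0.041650; dx = sigma*sqrt(3*dt) = 0.060092
u = exp(dx) = 1.061934; d = 1/u = 0.941678
p_u = 0.175521, p_m = 0.666667, p_d = 0.157812
Discount per step: exp(-r*dt) = 0.998044
Stock lattice S(k, j) with j the centered position index:
  k=0: S(0,+0) = 0.9900
  k=1: S(1,-1) = 0.9323; S(1,+0) = 0.9900; S(1,+1) = 1.0513
  k=2: S(2,-2) = 0.8779; S(2,-1) = 0.9323; S(2,+0) = 0.9900; S(2,+1) = 1.0513; S(2,+2) = 1.1164
Terminal payoffs V(N, j) = max(K - S_T, 0):
  V(2,-2) = 0.202110; V(2,-1) = 0.147739; V(2,+0) = 0.090000; V(2,+1) = 0.028685; V(2,+2) = 0.000000
Backward induction: V(k, j) = exp(-r*dt) * [p_u * V(k+1, j+1) + p_m * V(k+1, j) + p_d * V(k+1, j-1)]
  V(1,-1) = exp(-r*dt) * [p_u*0.090000 + p_m*0.147739 + p_d*0.202110] = 0.145899
  V(1,+0) = exp(-r*dt) * [p_u*0.028685 + p_m*0.090000 + p_d*0.147739] = 0.088177
  V(1,+1) = exp(-r*dt) * [p_u*0.000000 + p_m*0.028685 + p_d*0.090000] = 0.033261
  V(0,+0) = exp(-r*dt) * [p_u*0.033261 + p_m*0.088177 + p_d*0.145899] = 0.087476

Answer: Price = V(0,0) = 0.0875


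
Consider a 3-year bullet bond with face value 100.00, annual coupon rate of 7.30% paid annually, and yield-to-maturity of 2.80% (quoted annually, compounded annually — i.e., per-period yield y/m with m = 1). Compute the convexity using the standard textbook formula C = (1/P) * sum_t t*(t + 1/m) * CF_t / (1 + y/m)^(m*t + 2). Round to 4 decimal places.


Answer: Convexity = 10.4116

Derivation:
Coupon per period c = face * coupon_rate / m = 7.300000
Periods per year m = 1; per-period yield y/m = 0.028000
Number of cashflows N = 3
Cashflows (t years, CF_t, discount factor 1/(1+y/m)^(m*t), PV):
  t = 1.0000: CF_t = 7.300000, DF = 0.972763, PV = 7.101167
  t = 2.0000: CF_t = 7.300000, DF = 0.946267, PV = 6.907750
  t = 3.0000: CF_t = 107.300000, DF = 0.920493, PV = 98.768937
Price P = sum_t PV_t = 112.777854
Convexity numerator sum_t t*(t + 1/m) * CF_t / (1+y/m)^(m*t + 2):
  t = 1.0000: term = 13.439203
  t = 2.0000: term = 39.219464
  t = 3.0000: term = 1121.541620
Convexity = (1/P) * sum = 1174.200287 / 112.777854 = 10.411621


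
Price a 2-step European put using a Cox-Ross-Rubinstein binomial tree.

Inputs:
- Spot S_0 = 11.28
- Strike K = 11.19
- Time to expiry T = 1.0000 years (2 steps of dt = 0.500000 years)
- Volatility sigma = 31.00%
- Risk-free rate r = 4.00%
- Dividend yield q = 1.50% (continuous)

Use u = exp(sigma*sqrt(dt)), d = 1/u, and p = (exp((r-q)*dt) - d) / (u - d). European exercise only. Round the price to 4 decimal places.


dt = T/N = 0.500000
u = exp(sigma*sqrt(dt)) = 1.245084; d = 1/u = 0.803159
p = (exp((r-q)*dt) - d) / (u - d) = 0.473880
Discount per step: exp(-r*dt) = 0.980199
Stock lattice S(k, i) with i counting down-moves:
  k=0: S(0,0) = 11.2800
  k=1: S(1,0) = 14.0445; S(1,1) = 9.0596
  k=2: S(2,0) = 17.4866; S(2,1) = 11.2800; S(2,2) = 7.2763
Terminal payoffs V(N, i) = max(K - S_T, 0):
  V(2,0) = 0.000000; V(2,1) = 0.000000; V(2,2) = 3.913681
Backward induction: V(k, i) = exp(-r*dt) * [p * V(k+1, i) + (1-p) * V(k+1, i+1)].
  V(1,0) = exp(-r*dt) * [p*0.000000 + (1-p)*0.000000] = 0.000000
  V(1,1) = exp(-r*dt) * [p*0.000000 + (1-p)*3.913681] = 2.018292
  V(0,0) = exp(-r*dt) * [p*0.000000 + (1-p)*2.018292] = 1.040837

Answer: Price = V(0,0) = 1.0408


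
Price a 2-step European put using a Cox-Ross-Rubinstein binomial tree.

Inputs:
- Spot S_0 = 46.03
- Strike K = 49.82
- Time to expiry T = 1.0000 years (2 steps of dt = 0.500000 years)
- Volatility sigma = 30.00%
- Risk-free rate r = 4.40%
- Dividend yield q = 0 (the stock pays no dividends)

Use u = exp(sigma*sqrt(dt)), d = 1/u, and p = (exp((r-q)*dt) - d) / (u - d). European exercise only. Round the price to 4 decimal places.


dt = T/N = 0.500000
u = exp(sigma*sqrt(dt)) = 1.236311; d = 1/u = 0.808858
p = (exp((r-q)*dt) - d) / (u - d) = 0.499203
Discount per step: exp(-r*dt) = 0.978240
Stock lattice S(k, i) with i counting down-moves:
  k=0: S(0,0) = 46.0300
  k=1: S(1,0) = 56.9074; S(1,1) = 37.2317
  k=2: S(2,0) = 70.3553; S(2,1) = 46.0300; S(2,2) = 30.1152
Terminal payoffs V(N, i) = max(K - S_T, 0):
  V(2,0) = 0.000000; V(2,1) = 3.790000; V(2,2) = 19.704822
Backward induction: V(k, i) = exp(-r*dt) * [p * V(k+1, i) + (1-p) * V(k+1, i+1)].
  V(1,0) = exp(-r*dt) * [p*0.000000 + (1-p)*3.790000] = 1.856720
  V(1,1) = exp(-r*dt) * [p*3.790000 + (1-p)*19.704822] = 11.504200
  V(0,0) = exp(-r*dt) * [p*1.856720 + (1-p)*11.504200] = 6.542617

Answer: Price = V(0,0) = 6.5426


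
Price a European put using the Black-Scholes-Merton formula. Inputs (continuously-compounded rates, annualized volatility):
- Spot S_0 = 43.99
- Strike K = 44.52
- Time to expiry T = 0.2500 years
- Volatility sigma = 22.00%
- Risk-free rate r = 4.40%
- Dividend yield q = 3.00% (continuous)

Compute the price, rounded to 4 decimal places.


Answer: Price = 2.1147

Derivation:
d1 = (ln(S/K) + (r - q + 0.5*sigma^2) * T) / (sigma * sqrt(T)) = -0.02205628
d2 = d1 - sigma * sqrt(T) = -0.13205628
exp(-rT) = 0.98906028; exp(-qT) = 0.99252805
P = K * exp(-rT) * N(-d2) - S_0 * exp(-qT) * N(-d1)
N(-d1) = 0.50879847; N(-d2) = 0.55253011
P = 44.5200 * 0.98906028 * 0.55253011 - 43.9900 * 0.99252805 * 0.50879847 = 2.1147


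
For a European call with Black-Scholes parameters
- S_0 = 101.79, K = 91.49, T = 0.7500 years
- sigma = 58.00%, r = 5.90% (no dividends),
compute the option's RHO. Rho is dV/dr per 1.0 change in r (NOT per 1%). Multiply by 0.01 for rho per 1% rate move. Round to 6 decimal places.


Answer: Rho = 34.115300

Derivation:
d1 = 0.5516326808; d2 = 0.0493379466
phi(d1) = 0.3426355818; exp(-qT) = 1.0000000000; exp(-rT) = 0.9567147489
N(d2) = 0.5196750103
Rho = K*T*exp(-rT)*N(d2) = 91.4900 * 0.7500 * 0.9567147489 * 0.5196750103 = 34.115300


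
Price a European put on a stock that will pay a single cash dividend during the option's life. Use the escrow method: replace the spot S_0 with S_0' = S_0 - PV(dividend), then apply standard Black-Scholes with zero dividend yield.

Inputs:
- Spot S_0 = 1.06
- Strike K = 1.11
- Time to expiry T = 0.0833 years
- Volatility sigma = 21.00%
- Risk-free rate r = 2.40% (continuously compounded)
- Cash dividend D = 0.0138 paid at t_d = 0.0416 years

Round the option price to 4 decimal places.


Answer: Price = 0.0676

Derivation:
PV(D) = D * exp(-r * t_d) = 0.0138 * 0.99900210 = 0.01378623
S_0' = S_0 - PV(D) = 1.0600 - 0.01378623 = 1.04621377
d1 = (ln(S_0'/K) + (r + sigma^2/2)*T) / (sigma*sqrt(T)) = -0.91316041
d2 = d1 - sigma*sqrt(T) = -0.97377007
exp(-rT) = 0.99800280
N(-d1) = 0.81942091; N(-d2) = 0.83491464
P = K * exp(-rT) * N(-d2) - S_0' * N(-d1) = 1.1100 * 0.99800280 * 0.83491464 - 1.04621377 * 0.81942091 = 0.0676


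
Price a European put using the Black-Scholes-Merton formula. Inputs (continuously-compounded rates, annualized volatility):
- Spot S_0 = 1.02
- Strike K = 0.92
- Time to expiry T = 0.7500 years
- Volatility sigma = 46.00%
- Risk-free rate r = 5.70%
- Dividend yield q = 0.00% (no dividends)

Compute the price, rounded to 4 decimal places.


Answer: Price = 0.0907

Derivation:
d1 = (ln(S/K) + (r - q + 0.5*sigma^2) * T) / (sigma * sqrt(T)) = 0.56551267
d2 = d1 - sigma * sqrt(T) = 0.16714099
exp(-rT) = 0.95815090; exp(-qT) = 1.00000000
P = K * exp(-rT) * N(-d2) - S_0 * exp(-qT) * N(-d1)
N(-d1) = 0.28586255; N(-d2) = 0.43362956
P = 0.9200 * 0.95815090 * 0.43362956 - 1.0200 * 1.00000000 * 0.28586255 = 0.0907


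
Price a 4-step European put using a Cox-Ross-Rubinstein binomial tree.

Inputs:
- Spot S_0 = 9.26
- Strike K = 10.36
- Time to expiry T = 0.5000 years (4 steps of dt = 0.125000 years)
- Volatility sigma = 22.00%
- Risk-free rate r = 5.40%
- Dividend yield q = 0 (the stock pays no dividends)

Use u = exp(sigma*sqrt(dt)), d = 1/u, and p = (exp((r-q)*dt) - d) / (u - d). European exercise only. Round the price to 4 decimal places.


Answer: Price = V(0,0) = 1.1137

Derivation:
dt = T/N = 0.125000
u = exp(sigma*sqrt(dt)) = 1.080887; d = 1/u = 0.925166
p = (exp((r-q)*dt) - d) / (u - d) = 0.524058
Discount per step: exp(-r*dt) = 0.993273
Stock lattice S(k, i) with i counting down-moves:
  k=0: S(0,0) = 9.2600
  k=1: S(1,0) = 10.0090; S(1,1) = 8.5670
  k=2: S(2,0) = 10.8186; S(2,1) = 9.2600; S(2,2) = 7.9259
  k=3: S(3,0) = 11.6937; S(3,1) = 10.0090; S(3,2) = 8.5670; S(3,3) = 7.3328
  k=4: S(4,0) = 12.6396; S(4,1) = 10.8186; S(4,2) = 9.2600; S(4,3) = 7.9259; S(4,4) = 6.7841
Terminal payoffs V(N, i) = max(K - S_T, 0):
  V(4,0) = 0.000000; V(4,1) = 0.000000; V(4,2) = 1.100000; V(4,3) = 2.434063; V(4,4) = 3.575931
Backward induction: V(k, i) = exp(-r*dt) * [p * V(k+1, i) + (1-p) * V(k+1, i+1)].
  V(3,0) = exp(-r*dt) * [p*0.000000 + (1-p)*0.000000] = 0.000000
  V(3,1) = exp(-r*dt) * [p*0.000000 + (1-p)*1.100000] = 0.520014
  V(3,2) = exp(-r*dt) * [p*1.100000 + (1-p)*2.434063] = 1.723265
  V(3,3) = exp(-r*dt) * [p*2.434063 + (1-p)*3.575931] = 2.957495
  V(2,0) = exp(-r*dt) * [p*0.000000 + (1-p)*0.520014] = 0.245832
  V(2,1) = exp(-r*dt) * [p*0.520014 + (1-p)*1.723265] = 1.085341
  V(2,2) = exp(-r*dt) * [p*1.723265 + (1-p)*2.957495] = 2.295143
  V(1,0) = exp(-r*dt) * [p*0.245832 + (1-p)*1.085341] = 0.641048
  V(1,1) = exp(-r*dt) * [p*1.085341 + (1-p)*2.295143] = 1.649962
  V(0,0) = exp(-r*dt) * [p*0.641048 + (1-p)*1.649962] = 1.113690


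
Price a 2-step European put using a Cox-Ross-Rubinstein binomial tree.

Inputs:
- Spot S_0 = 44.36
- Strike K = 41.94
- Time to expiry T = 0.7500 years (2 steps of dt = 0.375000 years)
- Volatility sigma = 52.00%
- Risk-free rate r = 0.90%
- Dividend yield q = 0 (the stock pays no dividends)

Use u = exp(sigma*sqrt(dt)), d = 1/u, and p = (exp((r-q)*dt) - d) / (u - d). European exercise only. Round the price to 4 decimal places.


dt = T/N = 0.375000
u = exp(sigma*sqrt(dt)) = 1.374972; d = 1/u = 0.727287
p = (exp((r-q)*dt) - d) / (u - d) = 0.426277
Discount per step: exp(-r*dt) = 0.996631
Stock lattice S(k, i) with i counting down-moves:
  k=0: S(0,0) = 44.3600
  k=1: S(1,0) = 60.9938; S(1,1) = 32.2625
  k=2: S(2,0) = 83.8648; S(2,1) = 44.3600; S(2,2) = 23.4641
Terminal payoffs V(N, i) = max(K - S_T, 0):
  V(2,0) = 0.000000; V(2,1) = 0.000000; V(2,2) = 18.475918
Backward induction: V(k, i) = exp(-r*dt) * [p * V(k+1, i) + (1-p) * V(k+1, i+1)].
  V(1,0) = exp(-r*dt) * [p*0.000000 + (1-p)*0.000000] = 0.000000
  V(1,1) = exp(-r*dt) * [p*0.000000 + (1-p)*18.475918] = 10.564341
  V(0,0) = exp(-r*dt) * [p*0.000000 + (1-p)*10.564341] = 6.040582

Answer: Price = V(0,0) = 6.0406


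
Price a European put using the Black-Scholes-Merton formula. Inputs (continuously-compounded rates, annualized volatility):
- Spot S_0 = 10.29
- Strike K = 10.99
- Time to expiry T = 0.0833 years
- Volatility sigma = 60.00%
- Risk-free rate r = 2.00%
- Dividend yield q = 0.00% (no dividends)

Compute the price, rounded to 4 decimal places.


Answer: Price = 1.1240

Derivation:
d1 = (ln(S/K) + (r - q + 0.5*sigma^2) * T) / (sigma * sqrt(T)) = -0.28384301
d2 = d1 - sigma * sqrt(T) = -0.45701345
exp(-rT) = 0.99833539; exp(-qT) = 1.00000000
P = K * exp(-rT) * N(-d2) - S_0 * exp(-qT) * N(-d1)
N(-d1) = 0.61173466; N(-d2) = 0.67616931
P = 10.9900 * 0.99833539 * 0.67616931 - 10.2900 * 1.00000000 * 0.61173466 = 1.1240


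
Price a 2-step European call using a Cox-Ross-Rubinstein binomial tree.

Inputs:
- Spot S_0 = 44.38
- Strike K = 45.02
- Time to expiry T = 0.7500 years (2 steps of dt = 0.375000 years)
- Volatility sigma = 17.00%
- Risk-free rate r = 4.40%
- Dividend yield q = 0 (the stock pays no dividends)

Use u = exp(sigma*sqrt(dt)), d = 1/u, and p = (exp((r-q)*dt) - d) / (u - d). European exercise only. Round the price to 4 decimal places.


dt = T/N = 0.375000
u = exp(sigma*sqrt(dt)) = 1.109715; d = 1/u = 0.901132
p = (exp((r-q)*dt) - d) / (u - d) = 0.553759
Discount per step: exp(-r*dt) = 0.983635
Stock lattice S(k, i) with i counting down-moves:
  k=0: S(0,0) = 44.3800
  k=1: S(1,0) = 49.2492; S(1,1) = 39.9922
  k=2: S(2,0) = 54.6525; S(2,1) = 44.3800; S(2,2) = 36.0383
Terminal payoffs V(N, i) = max(S_T - K, 0):
  V(2,0) = 9.632532; V(2,1) = 0.000000; V(2,2) = 0.000000
Backward induction: V(k, i) = exp(-r*dt) * [p * V(k+1, i) + (1-p) * V(k+1, i+1)].
  V(1,0) = exp(-r*dt) * [p*9.632532 + (1-p)*0.000000] = 5.246812
  V(1,1) = exp(-r*dt) * [p*0.000000 + (1-p)*0.000000] = 0.000000
  V(0,0) = exp(-r*dt) * [p*5.246812 + (1-p)*0.000000] = 2.857923

Answer: Price = V(0,0) = 2.8579


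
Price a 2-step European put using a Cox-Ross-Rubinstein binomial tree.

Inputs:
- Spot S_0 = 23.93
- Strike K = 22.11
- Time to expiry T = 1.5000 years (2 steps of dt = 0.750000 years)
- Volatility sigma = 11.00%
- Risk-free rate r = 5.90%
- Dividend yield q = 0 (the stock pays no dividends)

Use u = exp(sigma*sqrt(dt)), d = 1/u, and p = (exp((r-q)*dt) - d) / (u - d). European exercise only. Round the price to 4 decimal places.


dt = T/N = 0.750000
u = exp(sigma*sqrt(dt)) = 1.099948; d = 1/u = 0.909134
p = (exp((r-q)*dt) - d) / (u - d) = 0.713311
Discount per step: exp(-r*dt) = 0.956715
Stock lattice S(k, i) with i counting down-moves:
  k=0: S(0,0) = 23.9300
  k=1: S(1,0) = 26.3218; S(1,1) = 21.7556
  k=2: S(2,0) = 28.9526; S(2,1) = 23.9300; S(2,2) = 19.7787
Terminal payoffs V(N, i) = max(K - S_T, 0):
  V(2,0) = 0.000000; V(2,1) = 0.000000; V(2,2) = 2.331266
Backward induction: V(k, i) = exp(-r*dt) * [p * V(k+1, i) + (1-p) * V(k+1, i+1)].
  V(1,0) = exp(-r*dt) * [p*0.000000 + (1-p)*0.000000] = 0.000000
  V(1,1) = exp(-r*dt) * [p*0.000000 + (1-p)*2.331266] = 0.639419
  V(0,0) = exp(-r*dt) * [p*0.000000 + (1-p)*0.639419] = 0.175380

Answer: Price = V(0,0) = 0.1754


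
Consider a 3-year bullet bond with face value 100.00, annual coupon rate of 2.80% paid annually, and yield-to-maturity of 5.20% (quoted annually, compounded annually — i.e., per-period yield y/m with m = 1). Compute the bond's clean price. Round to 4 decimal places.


Coupon per period c = face * coupon_rate / m = 2.800000
Periods per year m = 1; per-period yield y/m = 0.052000
Number of cashflows N = 3
Cashflows (t years, CF_t, discount factor 1/(1+y/m)^(m*t), PV):
  t = 1.0000: CF_t = 2.800000, DF = 0.950570, PV = 2.661597
  t = 2.0000: CF_t = 2.800000, DF = 0.903584, PV = 2.530035
  t = 3.0000: CF_t = 102.800000, DF = 0.858920, PV = 88.296989
Price P = sum_t PV_t = 93.488621

Answer: Price = 93.4886
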